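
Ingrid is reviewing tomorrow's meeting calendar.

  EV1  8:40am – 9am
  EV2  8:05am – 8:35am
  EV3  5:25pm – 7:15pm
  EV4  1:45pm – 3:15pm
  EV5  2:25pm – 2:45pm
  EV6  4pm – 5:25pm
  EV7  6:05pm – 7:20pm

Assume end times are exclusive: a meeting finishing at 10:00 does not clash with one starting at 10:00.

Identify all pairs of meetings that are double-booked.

EV3 & EV7, EV4 & EV5

Sorted by start: EV2, EV1, EV4, EV5, EV6, EV3, EV7.
EV1 starts after EV2 ends, so EV2 has no further overlaps.
EV4 starts after EV1 ends, so EV1 has no further overlaps.
EV5 starts before EV4 ends → EV4 and EV5 overlap.
EV6 starts after EV4 ends, so EV4 has no further overlaps.
EV6 starts after EV5 ends, so EV5 has no further overlaps.
EV3 starts exactly when EV6 ends (back-to-back, no overlap), so EV6 has no further overlaps.
EV7 starts before EV3 ends → EV3 and EV7 overlap.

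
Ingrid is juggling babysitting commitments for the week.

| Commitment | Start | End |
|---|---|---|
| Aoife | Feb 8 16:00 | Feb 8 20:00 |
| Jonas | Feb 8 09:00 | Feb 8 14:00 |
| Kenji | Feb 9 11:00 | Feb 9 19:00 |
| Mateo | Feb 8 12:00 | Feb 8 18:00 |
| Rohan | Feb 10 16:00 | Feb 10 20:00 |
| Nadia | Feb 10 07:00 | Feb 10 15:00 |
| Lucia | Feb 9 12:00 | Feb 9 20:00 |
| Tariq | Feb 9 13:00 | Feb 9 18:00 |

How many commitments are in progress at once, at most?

Sort all start/end points and keep a running count:
Feb 8 09:00 start Jonas → 1
Feb 8 12:00 start Mateo → 2
Feb 8 14:00 end Jonas → 1
Feb 8 16:00 start Aoife → 2
Feb 8 18:00 end Mateo → 1
Feb 8 20:00 end Aoife → 0
Feb 9 11:00 start Kenji → 1
Feb 9 12:00 start Lucia → 2
Feb 9 13:00 start Tariq → 3
Feb 9 18:00 end Tariq → 2
Feb 9 19:00 end Kenji → 1
Feb 9 20:00 end Lucia → 0
Feb 10 07:00 start Nadia → 1
Feb 10 15:00 end Nadia → 0
Feb 10 16:00 start Rohan → 1
Feb 10 20:00 end Rohan → 0
Peak is 3, at Feb 9 13:00 (Kenji, Lucia, Tariq).

3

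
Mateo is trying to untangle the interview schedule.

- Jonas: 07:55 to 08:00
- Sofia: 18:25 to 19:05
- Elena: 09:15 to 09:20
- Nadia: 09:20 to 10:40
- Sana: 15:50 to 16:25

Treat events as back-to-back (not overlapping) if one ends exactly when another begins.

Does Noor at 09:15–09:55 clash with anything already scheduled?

Jonas: ends 08:00 at or before Noor starts 09:15 → clear.
Elena: starts 09:15 before Noor ends 09:55, and ends 09:20 after Noor starts 09:15 → overlap.
Nadia: starts 09:20 before Noor ends 09:55, and ends 10:40 after Noor starts 09:15 → overlap.
Sana: starts 15:50 at or after Noor ends 09:55 → clear.
Sofia: starts 18:25 at or after Noor ends 09:55 → clear.
Noor overlaps Elena, Nadia.

Yes — it overlaps Elena, Nadia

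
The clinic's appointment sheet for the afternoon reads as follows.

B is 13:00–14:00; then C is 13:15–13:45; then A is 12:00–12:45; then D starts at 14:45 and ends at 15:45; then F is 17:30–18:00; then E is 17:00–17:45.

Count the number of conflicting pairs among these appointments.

Check each pair: they overlap iff neither finishes before the other starts.
Sorted by start: A, B, C, D, E, F.
B starts after A ends, so nothing later overlaps A either.
C starts before B ends → B and C overlap.
D starts after B ends, so nothing later overlaps B either.
D starts after C ends, so nothing later overlaps C either.
E starts after D ends, so nothing later overlaps D either.
F starts before E ends → E and F overlap.
Overlapping pairs: B & C, E & F — 2 in total.

2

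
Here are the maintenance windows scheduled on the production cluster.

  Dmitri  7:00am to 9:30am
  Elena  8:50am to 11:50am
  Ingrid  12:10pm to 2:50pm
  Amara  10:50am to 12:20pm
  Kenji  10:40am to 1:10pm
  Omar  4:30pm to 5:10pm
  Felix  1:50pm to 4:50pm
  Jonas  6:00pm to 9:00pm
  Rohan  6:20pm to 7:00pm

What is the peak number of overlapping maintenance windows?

3

Sweep the timeline, counting +1 at each start and −1 at each end (ends before starts at a tie):
7:00am start Dmitri → 1
8:50am start Elena → 2
9:30am end Dmitri → 1
10:40am start Kenji → 2
10:50am start Amara → 3
11:50am end Elena → 2
12:10pm start Ingrid → 3
12:20pm end Amara → 2
1:10pm end Kenji → 1
1:50pm start Felix → 2
2:50pm end Ingrid → 1
4:30pm start Omar → 2
4:50pm end Felix → 1
5:10pm end Omar → 0
6:00pm start Jonas → 1
6:20pm start Rohan → 2
7:00pm end Rohan → 1
9:00pm end Jonas → 0
Peak is 3, at 10:50am (Amara, Elena, Kenji).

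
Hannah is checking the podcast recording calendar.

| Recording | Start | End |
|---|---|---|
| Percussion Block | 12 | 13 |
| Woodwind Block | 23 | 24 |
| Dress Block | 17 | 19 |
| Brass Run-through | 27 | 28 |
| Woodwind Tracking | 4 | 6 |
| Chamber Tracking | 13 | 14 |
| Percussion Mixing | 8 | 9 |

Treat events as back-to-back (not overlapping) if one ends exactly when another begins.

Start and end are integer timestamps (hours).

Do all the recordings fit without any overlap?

Yes

Sorted by start: Woodwind Tracking, Percussion Mixing, Percussion Block, Chamber Tracking, Dress Block, Woodwind Block, Brass Run-through.
Percussion Mixing starts after Woodwind Tracking ends, so Woodwind Tracking has no further overlaps.
Percussion Block starts after Percussion Mixing ends, so Percussion Mixing has no further overlaps.
Chamber Tracking starts exactly when Percussion Block ends (back-to-back, no overlap), so Percussion Block has no further overlaps.
Dress Block starts after Chamber Tracking ends, so Chamber Tracking has no further overlaps.
Woodwind Block starts after Dress Block ends, so Dress Block has no further overlaps.
Brass Run-through starts after Woodwind Block ends.
Every pair is clear; the schedule has no overlaps.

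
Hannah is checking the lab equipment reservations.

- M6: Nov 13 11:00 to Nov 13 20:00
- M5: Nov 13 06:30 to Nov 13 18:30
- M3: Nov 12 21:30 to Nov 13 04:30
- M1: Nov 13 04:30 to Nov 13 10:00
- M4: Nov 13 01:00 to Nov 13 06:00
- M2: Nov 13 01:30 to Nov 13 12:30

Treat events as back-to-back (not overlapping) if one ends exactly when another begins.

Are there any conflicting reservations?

Sorted by start: M3, M4, M2, M1, M5, M6.
M4 starts before M3 ends → M3 and M4 overlap.
That's a conflict, so the schedule is not conflict-free.

Yes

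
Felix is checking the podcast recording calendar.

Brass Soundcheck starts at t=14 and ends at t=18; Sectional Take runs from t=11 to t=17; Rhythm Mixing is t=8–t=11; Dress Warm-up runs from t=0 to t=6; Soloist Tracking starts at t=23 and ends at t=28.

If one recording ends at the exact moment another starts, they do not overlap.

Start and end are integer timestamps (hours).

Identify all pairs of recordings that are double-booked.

Brass Soundcheck & Sectional Take

Sorted by start: Dress Warm-up, Rhythm Mixing, Sectional Take, Brass Soundcheck, Soloist Tracking.
Rhythm Mixing starts after Dress Warm-up ends, so nothing later overlaps Dress Warm-up either.
Sectional Take starts exactly when Rhythm Mixing ends (back-to-back, no overlap), so nothing later overlaps Rhythm Mixing either.
Brass Soundcheck starts before Sectional Take ends → Sectional Take and Brass Soundcheck overlap.
Soloist Tracking starts after Sectional Take ends.
Soloist Tracking starts after Brass Soundcheck ends.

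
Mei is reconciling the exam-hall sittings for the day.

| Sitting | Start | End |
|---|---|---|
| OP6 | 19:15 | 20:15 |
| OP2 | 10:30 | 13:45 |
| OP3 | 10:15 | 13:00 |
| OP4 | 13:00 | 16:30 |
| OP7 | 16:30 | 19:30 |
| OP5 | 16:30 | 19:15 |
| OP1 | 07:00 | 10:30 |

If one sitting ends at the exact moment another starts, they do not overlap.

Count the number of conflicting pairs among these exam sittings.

Sorted by start: OP1, OP3, OP2, OP4, OP5, OP7, OP6.
OP3 starts before OP1 ends → OP1 and OP3 overlap.
OP2 starts exactly when OP1 ends (back-to-back, no overlap), so OP1 has no further overlaps.
OP2 starts before OP3 ends → OP3 and OP2 overlap.
OP4 starts exactly when OP3 ends (back-to-back, no overlap), so OP3 has no further overlaps.
OP4 starts before OP2 ends → OP2 and OP4 overlap.
OP5 starts after OP2 ends, so OP2 has no further overlaps.
OP5 starts exactly when OP4 ends (back-to-back, no overlap), so OP4 has no further overlaps.
OP7 starts before OP5 ends → OP5 and OP7 overlap.
OP6 starts exactly when OP5 ends (back-to-back, no overlap).
OP6 starts before OP7 ends → OP7 and OP6 overlap.
Overlapping pairs: OP1 & OP3, OP2 & OP3, OP2 & OP4, OP5 & OP7, OP6 & OP7 — 5 in total.

5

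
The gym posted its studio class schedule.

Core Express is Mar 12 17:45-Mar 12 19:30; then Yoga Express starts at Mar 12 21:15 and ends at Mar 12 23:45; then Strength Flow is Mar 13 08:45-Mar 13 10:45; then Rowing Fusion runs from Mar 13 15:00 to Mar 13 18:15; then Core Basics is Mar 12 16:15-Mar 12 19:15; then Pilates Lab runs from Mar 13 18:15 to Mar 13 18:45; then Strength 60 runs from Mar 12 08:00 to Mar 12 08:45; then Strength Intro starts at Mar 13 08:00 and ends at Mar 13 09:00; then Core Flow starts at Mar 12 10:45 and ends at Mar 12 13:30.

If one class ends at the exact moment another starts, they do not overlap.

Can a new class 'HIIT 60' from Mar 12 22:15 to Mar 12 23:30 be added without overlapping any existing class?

Strength 60: ends Mar 12 08:45 at or before HIIT 60 starts Mar 12 22:15 → clear.
Core Flow: ends Mar 12 13:30 at or before HIIT 60 starts Mar 12 22:15 → clear.
Core Basics: ends Mar 12 19:15 at or before HIIT 60 starts Mar 12 22:15 → clear.
Core Express: ends Mar 12 19:30 at or before HIIT 60 starts Mar 12 22:15 → clear.
Yoga Express: starts Mar 12 21:15 before HIIT 60 ends Mar 12 23:30, and ends Mar 12 23:45 after HIIT 60 starts Mar 12 22:15 → overlap.
Strength Intro: starts Mar 13 08:00 at or after HIIT 60 ends Mar 12 23:30 → clear.
Strength Flow: starts Mar 13 08:45 at or after HIIT 60 ends Mar 12 23:30 → clear.
Rowing Fusion: starts Mar 13 15:00 at or after HIIT 60 ends Mar 12 23:30 → clear.
Pilates Lab: starts Mar 13 18:15 at or after HIIT 60 ends Mar 12 23:30 → clear.
HIIT 60 overlaps Yoga Express.

No — it overlaps Yoga Express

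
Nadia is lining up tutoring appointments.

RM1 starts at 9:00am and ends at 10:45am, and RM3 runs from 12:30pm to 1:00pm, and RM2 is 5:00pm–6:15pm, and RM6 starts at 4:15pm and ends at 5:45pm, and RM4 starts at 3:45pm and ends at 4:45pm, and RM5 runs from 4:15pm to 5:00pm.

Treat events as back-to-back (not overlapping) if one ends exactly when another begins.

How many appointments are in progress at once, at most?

Sort all start/end points and keep a running count:
9:00am start RM1 → 1
10:45am end RM1 → 0
12:30pm start RM3 → 1
1:00pm end RM3 → 0
3:45pm start RM4 → 1
4:15pm start RM5 → 2
4:15pm start RM6 → 3
4:45pm end RM4 → 2
5:00pm end RM5 → 1
5:00pm start RM2 → 2
5:45pm end RM6 → 1
6:15pm end RM2 → 0
Peak is 3, at 4:15pm (RM4, RM5, RM6).

3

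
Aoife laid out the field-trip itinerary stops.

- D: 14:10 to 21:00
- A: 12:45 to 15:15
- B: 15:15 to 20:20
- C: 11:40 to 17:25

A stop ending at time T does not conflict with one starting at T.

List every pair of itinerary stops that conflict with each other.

A & C, A & D, B & C, B & D, C & D

Sorted by start: C, A, D, B.
A starts before C ends → C and A overlap.
D starts before C ends → C and D overlap.
B starts before C ends → C and B overlap.
D starts before A ends → A and D overlap.
B starts exactly when A ends (back-to-back, no overlap).
B starts before D ends → D and B overlap.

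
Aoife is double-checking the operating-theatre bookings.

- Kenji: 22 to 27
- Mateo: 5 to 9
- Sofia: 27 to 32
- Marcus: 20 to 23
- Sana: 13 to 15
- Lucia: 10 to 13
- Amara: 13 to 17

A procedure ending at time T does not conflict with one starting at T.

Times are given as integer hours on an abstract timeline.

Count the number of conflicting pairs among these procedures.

2

Sorted by start: Mateo, Lucia, Sana, Amara, Marcus, Kenji, Sofia.
Lucia starts after Mateo ends, so nothing later overlaps Mateo either.
Sana starts exactly when Lucia ends (back-to-back, no overlap), so nothing later overlaps Lucia either.
Amara starts before Sana ends → Sana and Amara overlap.
Marcus starts after Sana ends, so nothing later overlaps Sana either.
Marcus starts after Amara ends, so nothing later overlaps Amara either.
Kenji starts before Marcus ends → Marcus and Kenji overlap.
Sofia starts after Marcus ends.
Sofia starts exactly when Kenji ends (back-to-back, no overlap).
Overlapping pairs: Amara & Sana, Kenji & Marcus — 2 in total.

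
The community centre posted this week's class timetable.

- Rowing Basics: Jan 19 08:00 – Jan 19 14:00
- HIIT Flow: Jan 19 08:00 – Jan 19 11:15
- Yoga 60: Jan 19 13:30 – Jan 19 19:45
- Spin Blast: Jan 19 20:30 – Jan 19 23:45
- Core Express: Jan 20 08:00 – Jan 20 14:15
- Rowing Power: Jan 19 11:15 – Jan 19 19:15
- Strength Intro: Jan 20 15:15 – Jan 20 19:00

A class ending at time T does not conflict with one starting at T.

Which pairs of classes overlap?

Two intervals overlap when each starts before the other ends.
Sorted by start: Rowing Basics, HIIT Flow, Rowing Power, Yoga 60, Spin Blast, Core Express, Strength Intro.
HIIT Flow starts before Rowing Basics ends → Rowing Basics and HIIT Flow overlap.
Rowing Power starts before Rowing Basics ends → Rowing Basics and Rowing Power overlap.
Yoga 60 starts before Rowing Basics ends → Rowing Basics and Yoga 60 overlap.
Spin Blast starts after Rowing Basics ends, so Rowing Basics has no further overlaps.
Rowing Power starts exactly when HIIT Flow ends (back-to-back, no overlap), so HIIT Flow has no further overlaps.
Yoga 60 starts before Rowing Power ends → Rowing Power and Yoga 60 overlap.
Spin Blast starts after Rowing Power ends, so Rowing Power has no further overlaps.
Spin Blast starts after Yoga 60 ends, so Yoga 60 has no further overlaps.
Core Express starts after Spin Blast ends, so Spin Blast has no further overlaps.
Strength Intro starts after Core Express ends.

HIIT Flow & Rowing Basics, Rowing Basics & Rowing Power, Rowing Basics & Yoga 60, Rowing Power & Yoga 60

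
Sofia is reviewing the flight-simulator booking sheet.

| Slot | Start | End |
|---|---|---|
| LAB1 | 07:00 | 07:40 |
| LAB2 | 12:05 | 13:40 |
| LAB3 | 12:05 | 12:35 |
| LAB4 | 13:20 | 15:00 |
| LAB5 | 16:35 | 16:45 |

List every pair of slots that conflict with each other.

LAB2 & LAB3, LAB2 & LAB4

Sorted by start: LAB1, LAB2, LAB3, LAB4, LAB5.
LAB2 starts after LAB1 ends — done with LAB1.
LAB3 starts before LAB2 ends → LAB2 and LAB3 overlap.
LAB4 starts before LAB2 ends → LAB2 and LAB4 overlap.
LAB5 starts after LAB2 ends.
LAB4 starts after LAB3 ends — done with LAB3.
LAB5 starts after LAB4 ends.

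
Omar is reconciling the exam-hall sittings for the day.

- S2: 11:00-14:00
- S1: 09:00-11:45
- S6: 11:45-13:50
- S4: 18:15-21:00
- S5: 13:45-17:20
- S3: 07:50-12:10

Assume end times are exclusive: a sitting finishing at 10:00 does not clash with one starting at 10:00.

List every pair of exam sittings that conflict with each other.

Sorted by start: S3, S1, S2, S6, S5, S4.
S1 starts before S3 ends → S3 and S1 overlap.
S2 starts before S3 ends → S3 and S2 overlap.
S6 starts before S3 ends → S3 and S6 overlap.
S5 starts after S3 ends — done with S3.
S2 starts before S1 ends → S1 and S2 overlap.
S6 starts exactly when S1 ends (back-to-back, no overlap) — done with S1.
S6 starts before S2 ends → S2 and S6 overlap.
S5 starts before S2 ends → S2 and S5 overlap.
S4 starts after S2 ends.
S5 starts before S6 ends → S6 and S5 overlap.
S4 starts after S6 ends.
S4 starts after S5 ends.

S1 & S2, S1 & S3, S2 & S3, S2 & S5, S2 & S6, S3 & S6, S5 & S6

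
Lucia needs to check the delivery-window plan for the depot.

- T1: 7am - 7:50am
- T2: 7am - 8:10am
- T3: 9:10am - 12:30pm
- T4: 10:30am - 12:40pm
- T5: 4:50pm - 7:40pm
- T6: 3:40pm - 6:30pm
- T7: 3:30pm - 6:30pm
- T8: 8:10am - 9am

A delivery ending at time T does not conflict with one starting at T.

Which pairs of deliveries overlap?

T1 & T2, T3 & T4, T5 & T6, T5 & T7, T6 & T7

Sorted by start: T1, T2, T8, T3, T4, T7, T6, T5.
T2 starts before T1 ends → T1 and T2 overlap.
T8 starts after T1 ends, so T1 has no further overlaps.
T8 starts exactly when T2 ends (back-to-back, no overlap), so T2 has no further overlaps.
T3 starts after T8 ends, so T8 has no further overlaps.
T4 starts before T3 ends → T3 and T4 overlap.
T7 starts after T3 ends, so T3 has no further overlaps.
T7 starts after T4 ends, so T4 has no further overlaps.
T6 starts before T7 ends → T7 and T6 overlap.
T5 starts before T7 ends → T7 and T5 overlap.
T5 starts before T6 ends → T6 and T5 overlap.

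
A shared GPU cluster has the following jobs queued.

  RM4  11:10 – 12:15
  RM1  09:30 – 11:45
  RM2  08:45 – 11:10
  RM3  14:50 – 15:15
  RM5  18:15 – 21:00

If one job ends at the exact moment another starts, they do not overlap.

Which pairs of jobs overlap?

Sorted by start: RM2, RM1, RM4, RM3, RM5.
RM1 starts before RM2 ends → RM2 and RM1 overlap.
RM4 starts exactly when RM2 ends (back-to-back, no overlap), so nothing later overlaps RM2 either.
RM4 starts before RM1 ends → RM1 and RM4 overlap.
RM3 starts after RM1 ends, so nothing later overlaps RM1 either.
RM3 starts after RM4 ends, so nothing later overlaps RM4 either.
RM5 starts after RM3 ends.

RM1 & RM2, RM1 & RM4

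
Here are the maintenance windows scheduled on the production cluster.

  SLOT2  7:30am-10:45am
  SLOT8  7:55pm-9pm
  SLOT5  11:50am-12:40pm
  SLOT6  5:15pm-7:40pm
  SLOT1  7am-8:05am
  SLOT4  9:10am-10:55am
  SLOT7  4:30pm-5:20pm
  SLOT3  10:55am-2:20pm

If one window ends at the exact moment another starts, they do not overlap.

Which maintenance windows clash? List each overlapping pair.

SLOT1 & SLOT2, SLOT2 & SLOT4, SLOT3 & SLOT5, SLOT6 & SLOT7

Check each pair: they overlap iff neither finishes before the other starts.
Sorted by start: SLOT1, SLOT2, SLOT4, SLOT3, SLOT5, SLOT7, SLOT6, SLOT8.
SLOT2 starts before SLOT1 ends → SLOT1 and SLOT2 overlap.
SLOT4 starts after SLOT1 ends, so SLOT1 has no further overlaps.
SLOT4 starts before SLOT2 ends → SLOT2 and SLOT4 overlap.
SLOT3 starts after SLOT2 ends, so SLOT2 has no further overlaps.
SLOT3 starts exactly when SLOT4 ends (back-to-back, no overlap), so SLOT4 has no further overlaps.
SLOT5 starts before SLOT3 ends → SLOT3 and SLOT5 overlap.
SLOT7 starts after SLOT3 ends, so SLOT3 has no further overlaps.
SLOT7 starts after SLOT5 ends, so SLOT5 has no further overlaps.
SLOT6 starts before SLOT7 ends → SLOT7 and SLOT6 overlap.
SLOT8 starts after SLOT7 ends.
SLOT8 starts after SLOT6 ends.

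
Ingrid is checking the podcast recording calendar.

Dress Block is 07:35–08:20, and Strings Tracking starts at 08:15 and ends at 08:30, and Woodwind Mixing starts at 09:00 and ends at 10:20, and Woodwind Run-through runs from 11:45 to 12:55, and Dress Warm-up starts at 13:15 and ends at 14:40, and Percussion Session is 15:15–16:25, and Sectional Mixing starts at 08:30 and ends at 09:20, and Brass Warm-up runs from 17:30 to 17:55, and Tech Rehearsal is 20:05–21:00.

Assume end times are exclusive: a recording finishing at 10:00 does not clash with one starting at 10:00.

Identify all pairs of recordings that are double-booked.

Dress Block & Strings Tracking, Sectional Mixing & Woodwind Mixing

Sorted by start: Dress Block, Strings Tracking, Sectional Mixing, Woodwind Mixing, Woodwind Run-through, Dress Warm-up, Percussion Session, Brass Warm-up, Tech Rehearsal.
Strings Tracking starts before Dress Block ends → Dress Block and Strings Tracking overlap.
Sectional Mixing starts after Dress Block ends — done with Dress Block.
Sectional Mixing starts exactly when Strings Tracking ends (back-to-back, no overlap) — done with Strings Tracking.
Woodwind Mixing starts before Sectional Mixing ends → Sectional Mixing and Woodwind Mixing overlap.
Woodwind Run-through starts after Sectional Mixing ends — done with Sectional Mixing.
Woodwind Run-through starts after Woodwind Mixing ends — done with Woodwind Mixing.
Dress Warm-up starts after Woodwind Run-through ends — done with Woodwind Run-through.
Percussion Session starts after Dress Warm-up ends — done with Dress Warm-up.
Brass Warm-up starts after Percussion Session ends — done with Percussion Session.
Tech Rehearsal starts after Brass Warm-up ends.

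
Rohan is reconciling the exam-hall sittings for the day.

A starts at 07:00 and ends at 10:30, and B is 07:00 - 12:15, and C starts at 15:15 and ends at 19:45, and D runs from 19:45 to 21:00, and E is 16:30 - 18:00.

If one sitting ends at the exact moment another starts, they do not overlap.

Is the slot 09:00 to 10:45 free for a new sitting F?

No — it overlaps A, B

A: starts 07:00 before F ends 10:45, and ends 10:30 after F starts 09:00 → overlap.
B: starts 07:00 before F ends 10:45, and ends 12:15 after F starts 09:00 → overlap.
C: starts 15:15 at or after F ends 10:45 → clear.
E: starts 16:30 at or after F ends 10:45 → clear.
D: starts 19:45 at or after F ends 10:45 → clear.
F overlaps A, B.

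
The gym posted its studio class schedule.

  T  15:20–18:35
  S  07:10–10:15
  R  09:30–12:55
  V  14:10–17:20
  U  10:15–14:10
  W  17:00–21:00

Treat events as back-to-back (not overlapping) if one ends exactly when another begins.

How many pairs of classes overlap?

Two intervals overlap when each starts before the other ends.
Sorted by start: S, R, U, V, T, W.
R starts before S ends → S and R overlap.
U starts exactly when S ends (back-to-back, no overlap), so S has no further overlaps.
U starts before R ends → R and U overlap.
V starts after R ends, so R has no further overlaps.
V starts exactly when U ends (back-to-back, no overlap), so U has no further overlaps.
T starts before V ends → V and T overlap.
W starts before V ends → V and W overlap.
W starts before T ends → T and W overlap.
Overlapping pairs: R & S, R & U, T & V, T & W, V & W — 5 in total.

5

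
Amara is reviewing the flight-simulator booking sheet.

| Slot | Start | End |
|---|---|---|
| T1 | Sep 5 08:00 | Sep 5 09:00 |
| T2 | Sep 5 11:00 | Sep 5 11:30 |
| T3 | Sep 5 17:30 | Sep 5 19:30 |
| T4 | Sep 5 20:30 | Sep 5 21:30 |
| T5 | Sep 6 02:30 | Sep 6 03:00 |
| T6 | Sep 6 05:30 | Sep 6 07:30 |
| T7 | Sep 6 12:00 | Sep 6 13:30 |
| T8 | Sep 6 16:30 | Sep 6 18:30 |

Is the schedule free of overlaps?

Two intervals overlap when each starts before the other ends.
Sorted by start: T1, T2, T3, T4, T5, T6, T7, T8.
T2 starts after T1 ends, so T1 has no further overlaps.
T3 starts after T2 ends, so T2 has no further overlaps.
T4 starts after T3 ends, so T3 has no further overlaps.
T5 starts after T4 ends, so T4 has no further overlaps.
T6 starts after T5 ends, so T5 has no further overlaps.
T7 starts after T6 ends, so T6 has no further overlaps.
T8 starts after T7 ends.
Every pair is clear; the schedule has no overlaps.

Yes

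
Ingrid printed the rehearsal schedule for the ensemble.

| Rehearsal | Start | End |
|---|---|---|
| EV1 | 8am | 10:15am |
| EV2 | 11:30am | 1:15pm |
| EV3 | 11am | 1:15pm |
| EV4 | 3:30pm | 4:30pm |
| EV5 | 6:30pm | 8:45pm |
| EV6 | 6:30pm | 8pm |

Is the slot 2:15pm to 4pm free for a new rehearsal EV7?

No — it overlaps EV4

EV1: ends 10:15am at or before EV7 starts 2:15pm → clear.
EV3: ends 1:15pm at or before EV7 starts 2:15pm → clear.
EV2: ends 1:15pm at or before EV7 starts 2:15pm → clear.
EV4: starts 3:30pm before EV7 ends 4pm, and ends 4:30pm after EV7 starts 2:15pm → overlap.
EV5: starts 6:30pm at or after EV7 ends 4pm → clear.
EV6: starts 6:30pm at or after EV7 ends 4pm → clear.
EV7 overlaps EV4.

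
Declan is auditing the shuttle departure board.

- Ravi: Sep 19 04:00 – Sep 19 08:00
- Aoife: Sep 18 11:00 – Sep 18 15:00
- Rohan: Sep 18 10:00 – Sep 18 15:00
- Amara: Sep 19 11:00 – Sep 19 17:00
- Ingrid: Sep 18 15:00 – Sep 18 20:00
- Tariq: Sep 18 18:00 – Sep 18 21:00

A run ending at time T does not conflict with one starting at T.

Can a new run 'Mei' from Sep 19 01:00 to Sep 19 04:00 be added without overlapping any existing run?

Yes — the slot is free

Rohan: ends Sep 18 15:00 at or before Mei starts Sep 19 01:00 → clear.
Aoife: ends Sep 18 15:00 at or before Mei starts Sep 19 01:00 → clear.
Ingrid: ends Sep 18 20:00 at or before Mei starts Sep 19 01:00 → clear.
Tariq: ends Sep 18 21:00 at or before Mei starts Sep 19 01:00 → clear.
Ravi: starts Sep 19 04:00 at or after Mei ends Sep 19 04:00 → clear.
Amara: starts Sep 19 11:00 at or after Mei ends Sep 19 04:00 → clear.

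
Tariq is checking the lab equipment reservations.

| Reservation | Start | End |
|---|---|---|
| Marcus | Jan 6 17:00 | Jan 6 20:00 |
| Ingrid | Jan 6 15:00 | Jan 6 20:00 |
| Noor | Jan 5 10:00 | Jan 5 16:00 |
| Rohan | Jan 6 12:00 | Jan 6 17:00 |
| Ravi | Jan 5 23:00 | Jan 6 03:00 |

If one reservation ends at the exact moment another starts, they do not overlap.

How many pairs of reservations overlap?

Check each pair: they overlap iff neither finishes before the other starts.
Sorted by start: Noor, Ravi, Rohan, Ingrid, Marcus.
Ravi starts after Noor ends, so Noor has no further overlaps.
Rohan starts after Ravi ends, so Ravi has no further overlaps.
Ingrid starts before Rohan ends → Rohan and Ingrid overlap.
Marcus starts exactly when Rohan ends (back-to-back, no overlap).
Marcus starts before Ingrid ends → Ingrid and Marcus overlap.
Overlapping pairs: Ingrid & Marcus, Ingrid & Rohan — 2 in total.

2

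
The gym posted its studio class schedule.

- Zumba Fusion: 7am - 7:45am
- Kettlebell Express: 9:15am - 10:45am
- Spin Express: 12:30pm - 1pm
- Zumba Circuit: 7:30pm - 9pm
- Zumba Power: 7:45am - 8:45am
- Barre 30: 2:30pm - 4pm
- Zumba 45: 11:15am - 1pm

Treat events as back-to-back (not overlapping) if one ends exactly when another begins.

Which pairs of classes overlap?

Spin Express & Zumba 45

Sorted by start: Zumba Fusion, Zumba Power, Kettlebell Express, Zumba 45, Spin Express, Barre 30, Zumba Circuit.
Zumba Power starts exactly when Zumba Fusion ends (back-to-back, no overlap), so nothing later overlaps Zumba Fusion either.
Kettlebell Express starts after Zumba Power ends, so nothing later overlaps Zumba Power either.
Zumba 45 starts after Kettlebell Express ends, so nothing later overlaps Kettlebell Express either.
Spin Express starts before Zumba 45 ends → Zumba 45 and Spin Express overlap.
Barre 30 starts after Zumba 45 ends, so nothing later overlaps Zumba 45 either.
Barre 30 starts after Spin Express ends, so nothing later overlaps Spin Express either.
Zumba Circuit starts after Barre 30 ends.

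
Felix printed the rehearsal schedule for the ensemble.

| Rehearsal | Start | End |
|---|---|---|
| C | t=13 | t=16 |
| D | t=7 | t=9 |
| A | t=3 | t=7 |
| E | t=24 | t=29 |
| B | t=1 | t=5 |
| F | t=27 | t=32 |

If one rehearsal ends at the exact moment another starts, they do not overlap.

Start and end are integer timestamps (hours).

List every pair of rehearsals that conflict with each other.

A & B, E & F

Sorted by start: B, A, D, C, E, F.
A starts before B ends → B and A overlap.
D starts after B ends — done with B.
D starts exactly when A ends (back-to-back, no overlap) — done with A.
C starts after D ends — done with D.
E starts after C ends — done with C.
F starts before E ends → E and F overlap.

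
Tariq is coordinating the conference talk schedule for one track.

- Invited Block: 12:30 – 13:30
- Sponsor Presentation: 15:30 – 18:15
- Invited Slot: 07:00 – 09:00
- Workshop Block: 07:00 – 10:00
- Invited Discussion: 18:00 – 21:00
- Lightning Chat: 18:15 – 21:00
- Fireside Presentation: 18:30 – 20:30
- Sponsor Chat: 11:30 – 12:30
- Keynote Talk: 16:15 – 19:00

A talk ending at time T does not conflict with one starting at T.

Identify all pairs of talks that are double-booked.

Sorted by start: Invited Slot, Workshop Block, Sponsor Chat, Invited Block, Sponsor Presentation, Keynote Talk, Invited Discussion, Lightning Chat, Fireside Presentation.
Workshop Block starts before Invited Slot ends → Invited Slot and Workshop Block overlap.
Sponsor Chat starts after Invited Slot ends, so nothing later overlaps Invited Slot either.
Sponsor Chat starts after Workshop Block ends, so nothing later overlaps Workshop Block either.
Invited Block starts exactly when Sponsor Chat ends (back-to-back, no overlap), so nothing later overlaps Sponsor Chat either.
Sponsor Presentation starts after Invited Block ends, so nothing later overlaps Invited Block either.
Keynote Talk starts before Sponsor Presentation ends → Sponsor Presentation and Keynote Talk overlap.
Invited Discussion starts before Sponsor Presentation ends → Sponsor Presentation and Invited Discussion overlap.
Lightning Chat starts exactly when Sponsor Presentation ends (back-to-back, no overlap), so nothing later overlaps Sponsor Presentation either.
Invited Discussion starts before Keynote Talk ends → Keynote Talk and Invited Discussion overlap.
Lightning Chat starts before Keynote Talk ends → Keynote Talk and Lightning Chat overlap.
Fireside Presentation starts before Keynote Talk ends → Keynote Talk and Fireside Presentation overlap.
Lightning Chat starts before Invited Discussion ends → Invited Discussion and Lightning Chat overlap.
Fireside Presentation starts before Invited Discussion ends → Invited Discussion and Fireside Presentation overlap.
Fireside Presentation starts before Lightning Chat ends → Lightning Chat and Fireside Presentation overlap.

Fireside Presentation & Invited Discussion, Fireside Presentation & Keynote Talk, Fireside Presentation & Lightning Chat, Invited Discussion & Keynote Talk, Invited Discussion & Lightning Chat, Invited Discussion & Sponsor Presentation, Invited Slot & Workshop Block, Keynote Talk & Lightning Chat, Keynote Talk & Sponsor Presentation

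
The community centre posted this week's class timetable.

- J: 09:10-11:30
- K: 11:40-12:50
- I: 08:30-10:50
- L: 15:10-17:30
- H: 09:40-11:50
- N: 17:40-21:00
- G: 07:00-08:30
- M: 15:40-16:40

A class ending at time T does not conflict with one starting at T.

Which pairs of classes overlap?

H & I, H & J, H & K, I & J, L & M

Two intervals overlap when each starts before the other ends.
Sorted by start: G, I, J, H, K, L, M, N.
I starts exactly when G ends (back-to-back, no overlap), so nothing later overlaps G either.
J starts before I ends → I and J overlap.
H starts before I ends → I and H overlap.
K starts after I ends, so nothing later overlaps I either.
H starts before J ends → J and H overlap.
K starts after J ends, so nothing later overlaps J either.
K starts before H ends → H and K overlap.
L starts after H ends, so nothing later overlaps H either.
L starts after K ends, so nothing later overlaps K either.
M starts before L ends → L and M overlap.
N starts after L ends.
N starts after M ends.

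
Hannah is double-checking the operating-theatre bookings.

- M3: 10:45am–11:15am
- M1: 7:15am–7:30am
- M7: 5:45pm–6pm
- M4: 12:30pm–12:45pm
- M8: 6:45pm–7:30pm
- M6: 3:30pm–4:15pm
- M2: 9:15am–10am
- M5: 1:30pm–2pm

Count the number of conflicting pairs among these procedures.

0

Two intervals overlap when each starts before the other ends.
Sorted by start: M1, M2, M3, M4, M5, M6, M7, M8.
M2 starts after M1 ends, so M1 has no further overlaps.
M3 starts after M2 ends, so M2 has no further overlaps.
M4 starts after M3 ends, so M3 has no further overlaps.
M5 starts after M4 ends, so M4 has no further overlaps.
M6 starts after M5 ends, so M5 has no further overlaps.
M7 starts after M6 ends, so M6 has no further overlaps.
M8 starts after M7 ends.
No pair overlaps.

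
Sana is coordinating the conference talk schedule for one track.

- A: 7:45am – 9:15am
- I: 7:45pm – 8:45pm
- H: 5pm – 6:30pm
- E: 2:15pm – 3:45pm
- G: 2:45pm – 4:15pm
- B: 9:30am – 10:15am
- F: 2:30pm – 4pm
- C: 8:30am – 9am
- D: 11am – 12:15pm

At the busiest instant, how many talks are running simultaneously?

3

Sweep the timeline, counting +1 at each start and −1 at each end (ends before starts at a tie):
7:45am start A → 1
8:30am start C → 2
9am end C → 1
9:15am end A → 0
9:30am start B → 1
10:15am end B → 0
11am start D → 1
12:15pm end D → 0
2:15pm start E → 1
2:30pm start F → 2
2:45pm start G → 3
3:45pm end E → 2
4pm end F → 1
4:15pm end G → 0
5pm start H → 1
6:30pm end H → 0
7:45pm start I → 1
8:45pm end I → 0
Peak is 3, at 2:45pm (E, F, G).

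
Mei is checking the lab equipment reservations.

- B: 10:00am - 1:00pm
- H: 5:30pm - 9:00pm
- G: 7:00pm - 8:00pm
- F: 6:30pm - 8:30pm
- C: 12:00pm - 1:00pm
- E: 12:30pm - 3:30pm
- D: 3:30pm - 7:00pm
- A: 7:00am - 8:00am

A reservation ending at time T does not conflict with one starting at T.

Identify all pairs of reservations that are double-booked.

B & C, B & E, C & E, D & F, D & H, F & G, F & H, G & H

Sorted by start: A, B, C, E, D, H, F, G.
B starts after A ends, so A has no further overlaps.
C starts before B ends → B and C overlap.
E starts before B ends → B and E overlap.
D starts after B ends, so B has no further overlaps.
E starts before C ends → C and E overlap.
D starts after C ends, so C has no further overlaps.
D starts exactly when E ends (back-to-back, no overlap), so E has no further overlaps.
H starts before D ends → D and H overlap.
F starts before D ends → D and F overlap.
G starts exactly when D ends (back-to-back, no overlap).
F starts before H ends → H and F overlap.
G starts before H ends → H and G overlap.
G starts before F ends → F and G overlap.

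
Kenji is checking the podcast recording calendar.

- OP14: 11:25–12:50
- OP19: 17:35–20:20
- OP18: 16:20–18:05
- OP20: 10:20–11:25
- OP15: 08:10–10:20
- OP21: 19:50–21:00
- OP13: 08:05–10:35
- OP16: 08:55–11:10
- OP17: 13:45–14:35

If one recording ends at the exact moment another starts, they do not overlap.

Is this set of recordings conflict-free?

Sorted by start: OP13, OP15, OP16, OP20, OP14, OP17, OP18, OP19, OP21.
OP15 starts before OP13 ends → OP13 and OP15 overlap.
That's a conflict, so the schedule is not conflict-free.

No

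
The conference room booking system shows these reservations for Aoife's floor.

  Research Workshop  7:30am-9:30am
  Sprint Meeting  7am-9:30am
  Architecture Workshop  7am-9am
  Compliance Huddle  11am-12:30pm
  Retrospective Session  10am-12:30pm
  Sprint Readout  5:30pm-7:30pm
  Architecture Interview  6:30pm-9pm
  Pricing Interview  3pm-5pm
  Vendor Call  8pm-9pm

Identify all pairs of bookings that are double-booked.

Sorted by start: Sprint Meeting, Architecture Workshop, Research Workshop, Retrospective Session, Compliance Huddle, Pricing Interview, Sprint Readout, Architecture Interview, Vendor Call.
Architecture Workshop starts before Sprint Meeting ends → Sprint Meeting and Architecture Workshop overlap.
Research Workshop starts before Sprint Meeting ends → Sprint Meeting and Research Workshop overlap.
Retrospective Session starts after Sprint Meeting ends — done with Sprint Meeting.
Research Workshop starts before Architecture Workshop ends → Architecture Workshop and Research Workshop overlap.
Retrospective Session starts after Architecture Workshop ends — done with Architecture Workshop.
Retrospective Session starts after Research Workshop ends — done with Research Workshop.
Compliance Huddle starts before Retrospective Session ends → Retrospective Session and Compliance Huddle overlap.
Pricing Interview starts after Retrospective Session ends — done with Retrospective Session.
Pricing Interview starts after Compliance Huddle ends — done with Compliance Huddle.
Sprint Readout starts after Pricing Interview ends — done with Pricing Interview.
Architecture Interview starts before Sprint Readout ends → Sprint Readout and Architecture Interview overlap.
Vendor Call starts after Sprint Readout ends.
Vendor Call starts before Architecture Interview ends → Architecture Interview and Vendor Call overlap.

Architecture Interview & Sprint Readout, Architecture Interview & Vendor Call, Architecture Workshop & Research Workshop, Architecture Workshop & Sprint Meeting, Compliance Huddle & Retrospective Session, Research Workshop & Sprint Meeting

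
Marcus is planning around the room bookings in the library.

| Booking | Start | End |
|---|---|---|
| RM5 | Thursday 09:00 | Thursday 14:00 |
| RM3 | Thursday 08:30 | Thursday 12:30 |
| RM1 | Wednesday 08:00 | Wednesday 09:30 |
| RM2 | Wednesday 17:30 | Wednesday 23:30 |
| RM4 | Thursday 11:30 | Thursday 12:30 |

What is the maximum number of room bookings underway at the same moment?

3

Walk through starts and ends in time order (an end at T is processed before a start at T):
Wednesday 08:00 start RM1 → 1
Wednesday 09:30 end RM1 → 0
Wednesday 17:30 start RM2 → 1
Wednesday 23:30 end RM2 → 0
Thursday 08:30 start RM3 → 1
Thursday 09:00 start RM5 → 2
Thursday 11:30 start RM4 → 3
Thursday 12:30 end RM3 → 2
Thursday 12:30 end RM4 → 1
Thursday 14:00 end RM5 → 0
Peak is 3, at Thursday 11:30 (RM3, RM4, RM5).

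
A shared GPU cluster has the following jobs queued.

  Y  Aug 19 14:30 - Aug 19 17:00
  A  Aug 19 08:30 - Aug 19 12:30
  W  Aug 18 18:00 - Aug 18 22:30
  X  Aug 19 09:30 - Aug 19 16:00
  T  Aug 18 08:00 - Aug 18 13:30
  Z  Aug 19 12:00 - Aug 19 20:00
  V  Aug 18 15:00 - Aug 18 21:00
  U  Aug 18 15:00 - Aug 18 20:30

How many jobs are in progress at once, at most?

3

Walk through starts and ends in time order (an end at T is processed before a start at T):
Aug 18 08:00 start T → 1
Aug 18 13:30 end T → 0
Aug 18 15:00 start U → 1
Aug 18 15:00 start V → 2
Aug 18 18:00 start W → 3
Aug 18 20:30 end U → 2
Aug 18 21:00 end V → 1
Aug 18 22:30 end W → 0
Aug 19 08:30 start A → 1
Aug 19 09:30 start X → 2
Aug 19 12:00 start Z → 3
Aug 19 12:30 end A → 2
Aug 19 14:30 start Y → 3
Aug 19 16:00 end X → 2
Aug 19 17:00 end Y → 1
Aug 19 20:00 end Z → 0
Peak is 3, at Aug 18 18:00 (U, V, W).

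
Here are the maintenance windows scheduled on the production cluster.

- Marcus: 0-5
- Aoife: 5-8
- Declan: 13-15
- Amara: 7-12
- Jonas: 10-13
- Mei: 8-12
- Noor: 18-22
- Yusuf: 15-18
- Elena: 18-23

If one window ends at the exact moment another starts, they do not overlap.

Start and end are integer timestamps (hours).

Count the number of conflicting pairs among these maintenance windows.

5

Sorted by start: Marcus, Aoife, Amara, Mei, Jonas, Declan, Yusuf, Noor, Elena.
Aoife starts exactly when Marcus ends (back-to-back, no overlap), so Marcus has no further overlaps.
Amara starts before Aoife ends → Aoife and Amara overlap.
Mei starts exactly when Aoife ends (back-to-back, no overlap), so Aoife has no further overlaps.
Mei starts before Amara ends → Amara and Mei overlap.
Jonas starts before Amara ends → Amara and Jonas overlap.
Declan starts after Amara ends, so Amara has no further overlaps.
Jonas starts before Mei ends → Mei and Jonas overlap.
Declan starts after Mei ends, so Mei has no further overlaps.
Declan starts exactly when Jonas ends (back-to-back, no overlap), so Jonas has no further overlaps.
Yusuf starts exactly when Declan ends (back-to-back, no overlap), so Declan has no further overlaps.
Noor starts exactly when Yusuf ends (back-to-back, no overlap), so Yusuf has no further overlaps.
Elena starts before Noor ends → Noor and Elena overlap.
Overlapping pairs: Amara & Aoife, Amara & Jonas, Amara & Mei, Elena & Noor, Jonas & Mei — 5 in total.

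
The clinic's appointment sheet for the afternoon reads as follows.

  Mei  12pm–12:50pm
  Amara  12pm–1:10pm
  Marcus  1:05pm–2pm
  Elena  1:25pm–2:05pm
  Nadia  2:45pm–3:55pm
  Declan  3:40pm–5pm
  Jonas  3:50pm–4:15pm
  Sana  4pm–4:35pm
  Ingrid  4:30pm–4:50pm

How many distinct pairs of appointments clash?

Sorted by start: Mei, Amara, Marcus, Elena, Nadia, Declan, Jonas, Sana, Ingrid.
Amara starts before Mei ends → Mei and Amara overlap.
Marcus starts after Mei ends, so nothing later overlaps Mei either.
Marcus starts before Amara ends → Amara and Marcus overlap.
Elena starts after Amara ends, so nothing later overlaps Amara either.
Elena starts before Marcus ends → Marcus and Elena overlap.
Nadia starts after Marcus ends, so nothing later overlaps Marcus either.
Nadia starts after Elena ends, so nothing later overlaps Elena either.
Declan starts before Nadia ends → Nadia and Declan overlap.
Jonas starts before Nadia ends → Nadia and Jonas overlap.
Sana starts after Nadia ends, so nothing later overlaps Nadia either.
Jonas starts before Declan ends → Declan and Jonas overlap.
Sana starts before Declan ends → Declan and Sana overlap.
Ingrid starts before Declan ends → Declan and Ingrid overlap.
Sana starts before Jonas ends → Jonas and Sana overlap.
Ingrid starts after Jonas ends.
Ingrid starts before Sana ends → Sana and Ingrid overlap.
Overlapping pairs: Amara & Marcus, Amara & Mei, Declan & Ingrid, Declan & Jonas, Declan & Nadia, Declan & Sana, Elena & Marcus, Ingrid & Sana, Jonas & Nadia, Jonas & Sana — 10 in total.

10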